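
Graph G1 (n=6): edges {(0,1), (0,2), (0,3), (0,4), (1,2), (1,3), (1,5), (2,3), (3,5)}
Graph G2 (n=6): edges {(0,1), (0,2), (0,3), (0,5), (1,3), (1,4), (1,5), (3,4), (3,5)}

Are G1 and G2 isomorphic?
Yes, isomorphic

The graphs are isomorphic.
One valid mapping φ: V(G1) → V(G2): 0→0, 1→1, 2→5, 3→3, 4→2, 5→4

Verify φ preserves adjacency — for each edge of G1, its image is an edge of G2:
  (0,1) → (φ(0),φ(1)) = (0,1) ∈ E(G2) ✓
  (0,2) → (φ(0),φ(2)) = (0,5) ∈ E(G2) ✓
  (0,3) → (φ(0),φ(3)) = (0,3) ∈ E(G2) ✓
  (0,4) → (φ(0),φ(4)) = (0,2) ∈ E(G2) ✓
  (1,2) → (φ(1),φ(2)) = (1,5) ∈ E(G2) ✓
  (1,3) → (φ(1),φ(3)) = (1,3) ∈ E(G2) ✓
  (1,5) → (φ(1),φ(5)) = (1,4) ∈ E(G2) ✓
  (2,3) → (φ(2),φ(3)) = (3,5) ∈ E(G2) ✓
  (3,5) → (φ(3),φ(5)) = (3,4) ∈ E(G2) ✓
All 9 edges of G1 map to edges of G2, and |E(G1)| = |E(G2)| = 9, so φ is a bijection on edges as well as vertices. Hence G1 ≅ G2.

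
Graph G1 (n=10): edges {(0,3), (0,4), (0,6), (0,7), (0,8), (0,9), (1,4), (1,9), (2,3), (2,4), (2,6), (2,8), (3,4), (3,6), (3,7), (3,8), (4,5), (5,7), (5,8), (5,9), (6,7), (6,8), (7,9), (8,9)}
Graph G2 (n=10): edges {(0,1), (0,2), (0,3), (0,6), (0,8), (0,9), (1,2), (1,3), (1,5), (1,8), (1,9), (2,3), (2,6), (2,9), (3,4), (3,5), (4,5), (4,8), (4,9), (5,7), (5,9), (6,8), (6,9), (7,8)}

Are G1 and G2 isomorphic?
Yes, isomorphic

The graphs are isomorphic.
One valid mapping φ: V(G1) → V(G2): 0→1, 1→7, 2→6, 3→0, 4→8, 5→4, 6→2, 7→3, 8→9, 9→5

Verify φ preserves adjacency — for each edge of G1, its image is an edge of G2:
  (0,3) → (φ(0),φ(3)) = (0,1) ∈ E(G2) ✓
  (0,4) → (φ(0),φ(4)) = (1,8) ∈ E(G2) ✓
  (0,6) → (φ(0),φ(6)) = (1,2) ∈ E(G2) ✓
  (0,7) → (φ(0),φ(7)) = (1,3) ∈ E(G2) ✓
  (0,8) → (φ(0),φ(8)) = (1,9) ∈ E(G2) ✓
  (0,9) → (φ(0),φ(9)) = (1,5) ∈ E(G2) ✓
  (1,4) → (φ(1),φ(4)) = (7,8) ∈ E(G2) ✓
  (1,9) → (φ(1),φ(9)) = (5,7) ∈ E(G2) ✓
  (2,3) → (φ(2),φ(3)) = (0,6) ∈ E(G2) ✓
  (2,4) → (φ(2),φ(4)) = (6,8) ∈ E(G2) ✓
  (2,6) → (φ(2),φ(6)) = (2,6) ∈ E(G2) ✓
  (2,8) → (φ(2),φ(8)) = (6,9) ∈ E(G2) ✓
  (3,4) → (φ(3),φ(4)) = (0,8) ∈ E(G2) ✓
  (3,6) → (φ(3),φ(6)) = (0,2) ∈ E(G2) ✓
  (3,7) → (φ(3),φ(7)) = (0,3) ∈ E(G2) ✓
  (3,8) → (φ(3),φ(8)) = (0,9) ∈ E(G2) ✓
  (4,5) → (φ(4),φ(5)) = (4,8) ∈ E(G2) ✓
  (5,7) → (φ(5),φ(7)) = (3,4) ∈ E(G2) ✓
  (5,8) → (φ(5),φ(8)) = (4,9) ∈ E(G2) ✓
  (5,9) → (φ(5),φ(9)) = (4,5) ∈ E(G2) ✓
  (6,7) → (φ(6),φ(7)) = (2,3) ∈ E(G2) ✓
  (6,8) → (φ(6),φ(8)) = (2,9) ∈ E(G2) ✓
  (7,9) → (φ(7),φ(9)) = (3,5) ∈ E(G2) ✓
  (8,9) → (φ(8),φ(9)) = (5,9) ∈ E(G2) ✓
All 24 edges of G1 map to edges of G2, and |E(G1)| = |E(G2)| = 24, so φ is a bijection on edges as well as vertices. Hence G1 ≅ G2.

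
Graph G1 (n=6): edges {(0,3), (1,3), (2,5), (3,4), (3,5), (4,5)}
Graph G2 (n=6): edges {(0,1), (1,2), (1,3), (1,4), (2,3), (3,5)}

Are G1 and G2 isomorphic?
Yes, isomorphic

The graphs are isomorphic.
One valid mapping φ: V(G1) → V(G2): 0→4, 1→0, 2→5, 3→1, 4→2, 5→3

Verify φ preserves adjacency — for each edge of G1, its image is an edge of G2:
  (0,3) → (φ(0),φ(3)) = (1,4) ∈ E(G2) ✓
  (1,3) → (φ(1),φ(3)) = (0,1) ∈ E(G2) ✓
  (2,5) → (φ(2),φ(5)) = (3,5) ∈ E(G2) ✓
  (3,4) → (φ(3),φ(4)) = (1,2) ∈ E(G2) ✓
  (3,5) → (φ(3),φ(5)) = (1,3) ∈ E(G2) ✓
  (4,5) → (φ(4),φ(5)) = (2,3) ∈ E(G2) ✓
All 6 edges of G1 map to edges of G2, and |E(G1)| = |E(G2)| = 6, so φ is a bijection on edges as well as vertices. Hence G1 ≅ G2.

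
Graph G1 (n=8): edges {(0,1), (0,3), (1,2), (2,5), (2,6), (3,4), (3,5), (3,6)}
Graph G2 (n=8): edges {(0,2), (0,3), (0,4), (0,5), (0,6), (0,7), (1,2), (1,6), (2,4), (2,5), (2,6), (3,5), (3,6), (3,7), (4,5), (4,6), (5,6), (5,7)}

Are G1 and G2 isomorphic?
No, not isomorphic

The graphs are NOT isomorphic.

Degrees in G1: deg(0)=2, deg(1)=2, deg(2)=3, deg(3)=4, deg(4)=1, deg(5)=2, deg(6)=2, deg(7)=0.
Sorted degree sequence of G1: [4, 3, 2, 2, 2, 2, 1, 0].
Degrees in G2: deg(0)=6, deg(1)=2, deg(2)=5, deg(3)=4, deg(4)=4, deg(5)=6, deg(6)=6, deg(7)=3.
Sorted degree sequence of G2: [6, 6, 6, 5, 4, 4, 3, 2].
The (sorted) degree sequence is an isomorphism invariant, so since G1 and G2 have different degree sequences they cannot be isomorphic.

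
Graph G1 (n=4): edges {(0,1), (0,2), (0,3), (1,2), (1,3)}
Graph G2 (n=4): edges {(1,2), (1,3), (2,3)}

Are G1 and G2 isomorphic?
No, not isomorphic

The graphs are NOT isomorphic.

Degrees in G1: deg(0)=3, deg(1)=3, deg(2)=2, deg(3)=2.
Sorted degree sequence of G1: [3, 3, 2, 2].
Degrees in G2: deg(0)=0, deg(1)=2, deg(2)=2, deg(3)=2.
Sorted degree sequence of G2: [2, 2, 2, 0].
The (sorted) degree sequence is an isomorphism invariant, so since G1 and G2 have different degree sequences they cannot be isomorphic.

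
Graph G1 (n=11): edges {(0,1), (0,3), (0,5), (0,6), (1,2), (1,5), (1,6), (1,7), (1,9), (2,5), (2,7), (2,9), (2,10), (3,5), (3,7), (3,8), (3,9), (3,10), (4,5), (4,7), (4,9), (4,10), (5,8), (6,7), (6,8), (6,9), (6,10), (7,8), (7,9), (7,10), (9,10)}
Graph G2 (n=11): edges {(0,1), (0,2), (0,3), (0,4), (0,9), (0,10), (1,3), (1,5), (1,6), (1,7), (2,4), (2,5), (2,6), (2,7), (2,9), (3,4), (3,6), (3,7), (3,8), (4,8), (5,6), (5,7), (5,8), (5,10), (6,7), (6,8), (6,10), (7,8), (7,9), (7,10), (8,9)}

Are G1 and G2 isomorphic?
Yes, isomorphic

The graphs are isomorphic.
One valid mapping φ: V(G1) → V(G2): 0→4, 1→3, 2→1, 3→2, 4→10, 5→0, 6→8, 7→7, 8→9, 9→6, 10→5

Verify φ preserves adjacency — for each edge of G1, its image is an edge of G2:
  (0,1) → (φ(0),φ(1)) = (3,4) ∈ E(G2) ✓
  (0,3) → (φ(0),φ(3)) = (2,4) ∈ E(G2) ✓
  (0,5) → (φ(0),φ(5)) = (0,4) ∈ E(G2) ✓
  (0,6) → (φ(0),φ(6)) = (4,8) ∈ E(G2) ✓
  (1,2) → (φ(1),φ(2)) = (1,3) ∈ E(G2) ✓
  (1,5) → (φ(1),φ(5)) = (0,3) ∈ E(G2) ✓
  (1,6) → (φ(1),φ(6)) = (3,8) ∈ E(G2) ✓
  (1,7) → (φ(1),φ(7)) = (3,7) ∈ E(G2) ✓
  (1,9) → (φ(1),φ(9)) = (3,6) ∈ E(G2) ✓
  (2,5) → (φ(2),φ(5)) = (0,1) ∈ E(G2) ✓
  (2,7) → (φ(2),φ(7)) = (1,7) ∈ E(G2) ✓
  (2,9) → (φ(2),φ(9)) = (1,6) ∈ E(G2) ✓
  (2,10) → (φ(2),φ(10)) = (1,5) ∈ E(G2) ✓
  (3,5) → (φ(3),φ(5)) = (0,2) ∈ E(G2) ✓
  (3,7) → (φ(3),φ(7)) = (2,7) ∈ E(G2) ✓
  (3,8) → (φ(3),φ(8)) = (2,9) ∈ E(G2) ✓
  (3,9) → (φ(3),φ(9)) = (2,6) ∈ E(G2) ✓
  (3,10) → (φ(3),φ(10)) = (2,5) ∈ E(G2) ✓
  (4,5) → (φ(4),φ(5)) = (0,10) ∈ E(G2) ✓
  (4,7) → (φ(4),φ(7)) = (7,10) ∈ E(G2) ✓
  (4,9) → (φ(4),φ(9)) = (6,10) ∈ E(G2) ✓
  (4,10) → (φ(4),φ(10)) = (5,10) ∈ E(G2) ✓
  (5,8) → (φ(5),φ(8)) = (0,9) ∈ E(G2) ✓
  (6,7) → (φ(6),φ(7)) = (7,8) ∈ E(G2) ✓
  (6,8) → (φ(6),φ(8)) = (8,9) ∈ E(G2) ✓
  (6,9) → (φ(6),φ(9)) = (6,8) ∈ E(G2) ✓
  (6,10) → (φ(6),φ(10)) = (5,8) ∈ E(G2) ✓
  (7,8) → (φ(7),φ(8)) = (7,9) ∈ E(G2) ✓
  (7,9) → (φ(7),φ(9)) = (6,7) ∈ E(G2) ✓
  (7,10) → (φ(7),φ(10)) = (5,7) ∈ E(G2) ✓
  (9,10) → (φ(9),φ(10)) = (5,6) ∈ E(G2) ✓
All 31 edges of G1 map to edges of G2, and |E(G1)| = |E(G2)| = 31, so φ is a bijection on edges as well as vertices. Hence G1 ≅ G2.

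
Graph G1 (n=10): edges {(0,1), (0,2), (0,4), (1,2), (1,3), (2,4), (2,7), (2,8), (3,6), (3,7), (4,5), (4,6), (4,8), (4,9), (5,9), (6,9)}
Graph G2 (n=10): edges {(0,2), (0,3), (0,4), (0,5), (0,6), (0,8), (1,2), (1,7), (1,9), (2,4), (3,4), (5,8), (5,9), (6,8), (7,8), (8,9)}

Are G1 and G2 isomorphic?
Yes, isomorphic

The graphs are isomorphic.
One valid mapping φ: V(G1) → V(G2): 0→5, 1→9, 2→8, 3→1, 4→0, 5→3, 6→2, 7→7, 8→6, 9→4

Verify φ preserves adjacency — for each edge of G1, its image is an edge of G2:
  (0,1) → (φ(0),φ(1)) = (5,9) ∈ E(G2) ✓
  (0,2) → (φ(0),φ(2)) = (5,8) ∈ E(G2) ✓
  (0,4) → (φ(0),φ(4)) = (0,5) ∈ E(G2) ✓
  (1,2) → (φ(1),φ(2)) = (8,9) ∈ E(G2) ✓
  (1,3) → (φ(1),φ(3)) = (1,9) ∈ E(G2) ✓
  (2,4) → (φ(2),φ(4)) = (0,8) ∈ E(G2) ✓
  (2,7) → (φ(2),φ(7)) = (7,8) ∈ E(G2) ✓
  (2,8) → (φ(2),φ(8)) = (6,8) ∈ E(G2) ✓
  (3,6) → (φ(3),φ(6)) = (1,2) ∈ E(G2) ✓
  (3,7) → (φ(3),φ(7)) = (1,7) ∈ E(G2) ✓
  (4,5) → (φ(4),φ(5)) = (0,3) ∈ E(G2) ✓
  (4,6) → (φ(4),φ(6)) = (0,2) ∈ E(G2) ✓
  (4,8) → (φ(4),φ(8)) = (0,6) ∈ E(G2) ✓
  (4,9) → (φ(4),φ(9)) = (0,4) ∈ E(G2) ✓
  (5,9) → (φ(5),φ(9)) = (3,4) ∈ E(G2) ✓
  (6,9) → (φ(6),φ(9)) = (2,4) ∈ E(G2) ✓
All 16 edges of G1 map to edges of G2, and |E(G1)| = |E(G2)| = 16, so φ is a bijection on edges as well as vertices. Hence G1 ≅ G2.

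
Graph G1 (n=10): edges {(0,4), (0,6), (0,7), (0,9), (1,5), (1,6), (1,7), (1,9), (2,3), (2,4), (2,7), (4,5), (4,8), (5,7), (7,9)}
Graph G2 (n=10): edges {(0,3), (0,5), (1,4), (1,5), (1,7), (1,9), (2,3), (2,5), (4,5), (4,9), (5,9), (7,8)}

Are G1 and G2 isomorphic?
No, not isomorphic

The graphs are NOT isomorphic.

Connected components of G1: 1 component(s) with vertex sets [[0, 1, 2, 3, 4, 5, 6, 7, 8, 9]], sizes [10].
Connected components of G2: 2 component(s) with vertex sets [[6], [0, 1, 2, 3, 4, 5, 7, 8, 9]], sizes [1, 9].
The number of connected components (and the multiset of component sizes) is an isomorphism invariant — an isomorphism maps each component of G1 bijectively onto a component of G2. Since G1 has 1 component(s) and G2 has 2, they cannot be isomorphic.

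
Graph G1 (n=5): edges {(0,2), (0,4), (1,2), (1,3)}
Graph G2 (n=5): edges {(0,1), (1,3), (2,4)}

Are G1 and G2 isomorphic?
No, not isomorphic

The graphs are NOT isomorphic.

Connected components of G1: 1 component(s) with vertex sets [[0, 1, 2, 3, 4]], sizes [5].
Connected components of G2: 2 component(s) with vertex sets [[2, 4], [0, 1, 3]], sizes [2, 3].
The number of connected components (and the multiset of component sizes) is an isomorphism invariant — an isomorphism maps each component of G1 bijectively onto a component of G2. Since G1 has 1 component(s) and G2 has 2, they cannot be isomorphic.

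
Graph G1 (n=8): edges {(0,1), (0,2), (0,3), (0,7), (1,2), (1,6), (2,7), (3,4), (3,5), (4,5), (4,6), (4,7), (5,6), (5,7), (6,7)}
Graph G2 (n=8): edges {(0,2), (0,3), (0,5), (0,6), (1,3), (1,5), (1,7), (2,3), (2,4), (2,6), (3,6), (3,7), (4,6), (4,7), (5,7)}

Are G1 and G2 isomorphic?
Yes, isomorphic

The graphs are isomorphic.
One valid mapping φ: V(G1) → V(G2): 0→7, 1→5, 2→1, 3→4, 4→6, 5→2, 6→0, 7→3

Verify φ preserves adjacency — for each edge of G1, its image is an edge of G2:
  (0,1) → (φ(0),φ(1)) = (5,7) ∈ E(G2) ✓
  (0,2) → (φ(0),φ(2)) = (1,7) ∈ E(G2) ✓
  (0,3) → (φ(0),φ(3)) = (4,7) ∈ E(G2) ✓
  (0,7) → (φ(0),φ(7)) = (3,7) ∈ E(G2) ✓
  (1,2) → (φ(1),φ(2)) = (1,5) ∈ E(G2) ✓
  (1,6) → (φ(1),φ(6)) = (0,5) ∈ E(G2) ✓
  (2,7) → (φ(2),φ(7)) = (1,3) ∈ E(G2) ✓
  (3,4) → (φ(3),φ(4)) = (4,6) ∈ E(G2) ✓
  (3,5) → (φ(3),φ(5)) = (2,4) ∈ E(G2) ✓
  (4,5) → (φ(4),φ(5)) = (2,6) ∈ E(G2) ✓
  (4,6) → (φ(4),φ(6)) = (0,6) ∈ E(G2) ✓
  (4,7) → (φ(4),φ(7)) = (3,6) ∈ E(G2) ✓
  (5,6) → (φ(5),φ(6)) = (0,2) ∈ E(G2) ✓
  (5,7) → (φ(5),φ(7)) = (2,3) ∈ E(G2) ✓
  (6,7) → (φ(6),φ(7)) = (0,3) ∈ E(G2) ✓
All 15 edges of G1 map to edges of G2, and |E(G1)| = |E(G2)| = 15, so φ is a bijection on edges as well as vertices. Hence G1 ≅ G2.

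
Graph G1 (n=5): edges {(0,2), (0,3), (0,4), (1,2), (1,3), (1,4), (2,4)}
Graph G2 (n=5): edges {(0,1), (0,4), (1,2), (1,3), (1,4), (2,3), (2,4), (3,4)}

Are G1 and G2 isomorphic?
No, not isomorphic

The graphs are NOT isomorphic.

Degrees in G1: deg(0)=3, deg(1)=3, deg(2)=3, deg(3)=2, deg(4)=3.
Sorted degree sequence of G1: [3, 3, 3, 3, 2].
Degrees in G2: deg(0)=2, deg(1)=4, deg(2)=3, deg(3)=3, deg(4)=4.
Sorted degree sequence of G2: [4, 4, 3, 3, 2].
The (sorted) degree sequence is an isomorphism invariant, so since G1 and G2 have different degree sequences they cannot be isomorphic.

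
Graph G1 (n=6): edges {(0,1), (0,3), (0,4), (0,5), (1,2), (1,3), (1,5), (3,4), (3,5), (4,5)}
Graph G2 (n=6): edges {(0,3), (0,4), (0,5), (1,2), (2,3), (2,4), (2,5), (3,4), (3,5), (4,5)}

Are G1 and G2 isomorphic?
Yes, isomorphic

The graphs are isomorphic.
One valid mapping φ: V(G1) → V(G2): 0→3, 1→2, 2→1, 3→5, 4→0, 5→4

Verify φ preserves adjacency — for each edge of G1, its image is an edge of G2:
  (0,1) → (φ(0),φ(1)) = (2,3) ∈ E(G2) ✓
  (0,3) → (φ(0),φ(3)) = (3,5) ∈ E(G2) ✓
  (0,4) → (φ(0),φ(4)) = (0,3) ∈ E(G2) ✓
  (0,5) → (φ(0),φ(5)) = (3,4) ∈ E(G2) ✓
  (1,2) → (φ(1),φ(2)) = (1,2) ∈ E(G2) ✓
  (1,3) → (φ(1),φ(3)) = (2,5) ∈ E(G2) ✓
  (1,5) → (φ(1),φ(5)) = (2,4) ∈ E(G2) ✓
  (3,4) → (φ(3),φ(4)) = (0,5) ∈ E(G2) ✓
  (3,5) → (φ(3),φ(5)) = (4,5) ∈ E(G2) ✓
  (4,5) → (φ(4),φ(5)) = (0,4) ∈ E(G2) ✓
All 10 edges of G1 map to edges of G2, and |E(G1)| = |E(G2)| = 10, so φ is a bijection on edges as well as vertices. Hence G1 ≅ G2.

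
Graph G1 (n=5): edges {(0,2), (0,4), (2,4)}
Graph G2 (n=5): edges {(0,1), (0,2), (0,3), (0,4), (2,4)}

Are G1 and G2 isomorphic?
No, not isomorphic

The graphs are NOT isomorphic.

Counting edges: G1 has 3 edge(s); G2 has 5 edge(s).
Edge count is an isomorphism invariant (a bijection on vertices induces a bijection on edges), so differing edge counts rule out isomorphism.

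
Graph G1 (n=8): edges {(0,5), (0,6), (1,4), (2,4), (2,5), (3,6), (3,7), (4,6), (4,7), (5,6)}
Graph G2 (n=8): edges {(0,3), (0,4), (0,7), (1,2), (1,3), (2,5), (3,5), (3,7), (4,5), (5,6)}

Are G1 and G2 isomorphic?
Yes, isomorphic

The graphs are isomorphic.
One valid mapping φ: V(G1) → V(G2): 0→7, 1→6, 2→4, 3→1, 4→5, 5→0, 6→3, 7→2

Verify φ preserves adjacency — for each edge of G1, its image is an edge of G2:
  (0,5) → (φ(0),φ(5)) = (0,7) ∈ E(G2) ✓
  (0,6) → (φ(0),φ(6)) = (3,7) ∈ E(G2) ✓
  (1,4) → (φ(1),φ(4)) = (5,6) ∈ E(G2) ✓
  (2,4) → (φ(2),φ(4)) = (4,5) ∈ E(G2) ✓
  (2,5) → (φ(2),φ(5)) = (0,4) ∈ E(G2) ✓
  (3,6) → (φ(3),φ(6)) = (1,3) ∈ E(G2) ✓
  (3,7) → (φ(3),φ(7)) = (1,2) ∈ E(G2) ✓
  (4,6) → (φ(4),φ(6)) = (3,5) ∈ E(G2) ✓
  (4,7) → (φ(4),φ(7)) = (2,5) ∈ E(G2) ✓
  (5,6) → (φ(5),φ(6)) = (0,3) ∈ E(G2) ✓
All 10 edges of G1 map to edges of G2, and |E(G1)| = |E(G2)| = 10, so φ is a bijection on edges as well as vertices. Hence G1 ≅ G2.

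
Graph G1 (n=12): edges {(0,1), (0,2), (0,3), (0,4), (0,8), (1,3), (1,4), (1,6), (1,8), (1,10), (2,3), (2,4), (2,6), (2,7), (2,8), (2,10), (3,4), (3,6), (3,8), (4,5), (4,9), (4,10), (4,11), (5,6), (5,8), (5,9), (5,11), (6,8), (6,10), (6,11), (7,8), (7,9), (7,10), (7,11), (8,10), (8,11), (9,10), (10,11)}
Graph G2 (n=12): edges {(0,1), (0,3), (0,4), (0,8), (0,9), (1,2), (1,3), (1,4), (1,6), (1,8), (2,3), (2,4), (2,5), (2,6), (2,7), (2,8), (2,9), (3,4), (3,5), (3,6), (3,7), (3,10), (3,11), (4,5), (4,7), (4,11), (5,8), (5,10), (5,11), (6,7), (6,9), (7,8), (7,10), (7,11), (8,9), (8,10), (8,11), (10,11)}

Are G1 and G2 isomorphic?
Yes, isomorphic

The graphs are isomorphic.
One valid mapping φ: V(G1) → V(G2): 0→10, 1→5, 2→7, 3→11, 4→8, 5→0, 6→4, 7→6, 8→3, 9→9, 10→2, 11→1

Verify φ preserves adjacency — for each edge of G1, its image is an edge of G2:
  (0,1) → (φ(0),φ(1)) = (5,10) ∈ E(G2) ✓
  (0,2) → (φ(0),φ(2)) = (7,10) ∈ E(G2) ✓
  (0,3) → (φ(0),φ(3)) = (10,11) ∈ E(G2) ✓
  (0,4) → (φ(0),φ(4)) = (8,10) ∈ E(G2) ✓
  (0,8) → (φ(0),φ(8)) = (3,10) ∈ E(G2) ✓
  (1,3) → (φ(1),φ(3)) = (5,11) ∈ E(G2) ✓
  (1,4) → (φ(1),φ(4)) = (5,8) ∈ E(G2) ✓
  (1,6) → (φ(1),φ(6)) = (4,5) ∈ E(G2) ✓
  (1,8) → (φ(1),φ(8)) = (3,5) ∈ E(G2) ✓
  (1,10) → (φ(1),φ(10)) = (2,5) ∈ E(G2) ✓
  (2,3) → (φ(2),φ(3)) = (7,11) ∈ E(G2) ✓
  (2,4) → (φ(2),φ(4)) = (7,8) ∈ E(G2) ✓
  (2,6) → (φ(2),φ(6)) = (4,7) ∈ E(G2) ✓
  (2,7) → (φ(2),φ(7)) = (6,7) ∈ E(G2) ✓
  (2,8) → (φ(2),φ(8)) = (3,7) ∈ E(G2) ✓
  (2,10) → (φ(2),φ(10)) = (2,7) ∈ E(G2) ✓
  (3,4) → (φ(3),φ(4)) = (8,11) ∈ E(G2) ✓
  (3,6) → (φ(3),φ(6)) = (4,11) ∈ E(G2) ✓
  (3,8) → (φ(3),φ(8)) = (3,11) ∈ E(G2) ✓
  (4,5) → (φ(4),φ(5)) = (0,8) ∈ E(G2) ✓
  (4,9) → (φ(4),φ(9)) = (8,9) ∈ E(G2) ✓
  (4,10) → (φ(4),φ(10)) = (2,8) ∈ E(G2) ✓
  (4,11) → (φ(4),φ(11)) = (1,8) ∈ E(G2) ✓
  (5,6) → (φ(5),φ(6)) = (0,4) ∈ E(G2) ✓
  (5,8) → (φ(5),φ(8)) = (0,3) ∈ E(G2) ✓
  (5,9) → (φ(5),φ(9)) = (0,9) ∈ E(G2) ✓
  (5,11) → (φ(5),φ(11)) = (0,1) ∈ E(G2) ✓
  (6,8) → (φ(6),φ(8)) = (3,4) ∈ E(G2) ✓
  (6,10) → (φ(6),φ(10)) = (2,4) ∈ E(G2) ✓
  (6,11) → (φ(6),φ(11)) = (1,4) ∈ E(G2) ✓
  (7,8) → (φ(7),φ(8)) = (3,6) ∈ E(G2) ✓
  (7,9) → (φ(7),φ(9)) = (6,9) ∈ E(G2) ✓
  (7,10) → (φ(7),φ(10)) = (2,6) ∈ E(G2) ✓
  (7,11) → (φ(7),φ(11)) = (1,6) ∈ E(G2) ✓
  (8,10) → (φ(8),φ(10)) = (2,3) ∈ E(G2) ✓
  (8,11) → (φ(8),φ(11)) = (1,3) ∈ E(G2) ✓
  (9,10) → (φ(9),φ(10)) = (2,9) ∈ E(G2) ✓
  (10,11) → (φ(10),φ(11)) = (1,2) ∈ E(G2) ✓
All 38 edges of G1 map to edges of G2, and |E(G1)| = |E(G2)| = 38, so φ is a bijection on edges as well as vertices. Hence G1 ≅ G2.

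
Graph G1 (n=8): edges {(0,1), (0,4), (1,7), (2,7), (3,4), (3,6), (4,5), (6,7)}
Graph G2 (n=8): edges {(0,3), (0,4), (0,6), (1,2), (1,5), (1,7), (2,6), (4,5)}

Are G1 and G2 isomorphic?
Yes, isomorphic

The graphs are isomorphic.
One valid mapping φ: V(G1) → V(G2): 0→4, 1→5, 2→7, 3→6, 4→0, 5→3, 6→2, 7→1

Verify φ preserves adjacency — for each edge of G1, its image is an edge of G2:
  (0,1) → (φ(0),φ(1)) = (4,5) ∈ E(G2) ✓
  (0,4) → (φ(0),φ(4)) = (0,4) ∈ E(G2) ✓
  (1,7) → (φ(1),φ(7)) = (1,5) ∈ E(G2) ✓
  (2,7) → (φ(2),φ(7)) = (1,7) ∈ E(G2) ✓
  (3,4) → (φ(3),φ(4)) = (0,6) ∈ E(G2) ✓
  (3,6) → (φ(3),φ(6)) = (2,6) ∈ E(G2) ✓
  (4,5) → (φ(4),φ(5)) = (0,3) ∈ E(G2) ✓
  (6,7) → (φ(6),φ(7)) = (1,2) ∈ E(G2) ✓
All 8 edges of G1 map to edges of G2, and |E(G1)| = |E(G2)| = 8, so φ is a bijection on edges as well as vertices. Hence G1 ≅ G2.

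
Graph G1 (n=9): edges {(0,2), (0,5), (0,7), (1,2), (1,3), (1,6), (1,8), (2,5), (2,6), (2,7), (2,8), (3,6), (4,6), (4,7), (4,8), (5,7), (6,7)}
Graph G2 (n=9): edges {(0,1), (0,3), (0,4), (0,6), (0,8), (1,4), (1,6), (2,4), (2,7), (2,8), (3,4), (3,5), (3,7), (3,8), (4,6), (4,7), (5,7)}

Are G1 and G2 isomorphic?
Yes, isomorphic

The graphs are isomorphic.
One valid mapping φ: V(G1) → V(G2): 0→1, 1→7, 2→4, 3→5, 4→8, 5→6, 6→3, 7→0, 8→2

Verify φ preserves adjacency — for each edge of G1, its image is an edge of G2:
  (0,2) → (φ(0),φ(2)) = (1,4) ∈ E(G2) ✓
  (0,5) → (φ(0),φ(5)) = (1,6) ∈ E(G2) ✓
  (0,7) → (φ(0),φ(7)) = (0,1) ∈ E(G2) ✓
  (1,2) → (φ(1),φ(2)) = (4,7) ∈ E(G2) ✓
  (1,3) → (φ(1),φ(3)) = (5,7) ∈ E(G2) ✓
  (1,6) → (φ(1),φ(6)) = (3,7) ∈ E(G2) ✓
  (1,8) → (φ(1),φ(8)) = (2,7) ∈ E(G2) ✓
  (2,5) → (φ(2),φ(5)) = (4,6) ∈ E(G2) ✓
  (2,6) → (φ(2),φ(6)) = (3,4) ∈ E(G2) ✓
  (2,7) → (φ(2),φ(7)) = (0,4) ∈ E(G2) ✓
  (2,8) → (φ(2),φ(8)) = (2,4) ∈ E(G2) ✓
  (3,6) → (φ(3),φ(6)) = (3,5) ∈ E(G2) ✓
  (4,6) → (φ(4),φ(6)) = (3,8) ∈ E(G2) ✓
  (4,7) → (φ(4),φ(7)) = (0,8) ∈ E(G2) ✓
  (4,8) → (φ(4),φ(8)) = (2,8) ∈ E(G2) ✓
  (5,7) → (φ(5),φ(7)) = (0,6) ∈ E(G2) ✓
  (6,7) → (φ(6),φ(7)) = (0,3) ∈ E(G2) ✓
All 17 edges of G1 map to edges of G2, and |E(G1)| = |E(G2)| = 17, so φ is a bijection on edges as well as vertices. Hence G1 ≅ G2.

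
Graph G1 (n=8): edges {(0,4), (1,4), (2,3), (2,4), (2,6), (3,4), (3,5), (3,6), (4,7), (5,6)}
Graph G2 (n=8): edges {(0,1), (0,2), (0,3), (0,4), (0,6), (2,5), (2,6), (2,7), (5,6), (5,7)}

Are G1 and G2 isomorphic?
Yes, isomorphic

The graphs are isomorphic.
One valid mapping φ: V(G1) → V(G2): 0→3, 1→4, 2→6, 3→2, 4→0, 5→7, 6→5, 7→1

Verify φ preserves adjacency — for each edge of G1, its image is an edge of G2:
  (0,4) → (φ(0),φ(4)) = (0,3) ∈ E(G2) ✓
  (1,4) → (φ(1),φ(4)) = (0,4) ∈ E(G2) ✓
  (2,3) → (φ(2),φ(3)) = (2,6) ∈ E(G2) ✓
  (2,4) → (φ(2),φ(4)) = (0,6) ∈ E(G2) ✓
  (2,6) → (φ(2),φ(6)) = (5,6) ∈ E(G2) ✓
  (3,4) → (φ(3),φ(4)) = (0,2) ∈ E(G2) ✓
  (3,5) → (φ(3),φ(5)) = (2,7) ∈ E(G2) ✓
  (3,6) → (φ(3),φ(6)) = (2,5) ∈ E(G2) ✓
  (4,7) → (φ(4),φ(7)) = (0,1) ∈ E(G2) ✓
  (5,6) → (φ(5),φ(6)) = (5,7) ∈ E(G2) ✓
All 10 edges of G1 map to edges of G2, and |E(G1)| = |E(G2)| = 10, so φ is a bijection on edges as well as vertices. Hence G1 ≅ G2.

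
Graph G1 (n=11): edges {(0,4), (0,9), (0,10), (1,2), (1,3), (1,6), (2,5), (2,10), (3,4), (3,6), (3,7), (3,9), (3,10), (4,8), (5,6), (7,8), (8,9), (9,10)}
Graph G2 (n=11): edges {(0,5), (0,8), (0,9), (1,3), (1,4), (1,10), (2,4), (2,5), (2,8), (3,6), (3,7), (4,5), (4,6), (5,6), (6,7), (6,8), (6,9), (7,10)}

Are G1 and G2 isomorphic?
Yes, isomorphic

The graphs are isomorphic.
One valid mapping φ: V(G1) → V(G2): 0→2, 1→3, 2→1, 3→6, 4→8, 5→10, 6→7, 7→9, 8→0, 9→5, 10→4

Verify φ preserves adjacency — for each edge of G1, its image is an edge of G2:
  (0,4) → (φ(0),φ(4)) = (2,8) ∈ E(G2) ✓
  (0,9) → (φ(0),φ(9)) = (2,5) ∈ E(G2) ✓
  (0,10) → (φ(0),φ(10)) = (2,4) ∈ E(G2) ✓
  (1,2) → (φ(1),φ(2)) = (1,3) ∈ E(G2) ✓
  (1,3) → (φ(1),φ(3)) = (3,6) ∈ E(G2) ✓
  (1,6) → (φ(1),φ(6)) = (3,7) ∈ E(G2) ✓
  (2,5) → (φ(2),φ(5)) = (1,10) ∈ E(G2) ✓
  (2,10) → (φ(2),φ(10)) = (1,4) ∈ E(G2) ✓
  (3,4) → (φ(3),φ(4)) = (6,8) ∈ E(G2) ✓
  (3,6) → (φ(3),φ(6)) = (6,7) ∈ E(G2) ✓
  (3,7) → (φ(3),φ(7)) = (6,9) ∈ E(G2) ✓
  (3,9) → (φ(3),φ(9)) = (5,6) ∈ E(G2) ✓
  (3,10) → (φ(3),φ(10)) = (4,6) ∈ E(G2) ✓
  (4,8) → (φ(4),φ(8)) = (0,8) ∈ E(G2) ✓
  (5,6) → (φ(5),φ(6)) = (7,10) ∈ E(G2) ✓
  (7,8) → (φ(7),φ(8)) = (0,9) ∈ E(G2) ✓
  (8,9) → (φ(8),φ(9)) = (0,5) ∈ E(G2) ✓
  (9,10) → (φ(9),φ(10)) = (4,5) ∈ E(G2) ✓
All 18 edges of G1 map to edges of G2, and |E(G1)| = |E(G2)| = 18, so φ is a bijection on edges as well as vertices. Hence G1 ≅ G2.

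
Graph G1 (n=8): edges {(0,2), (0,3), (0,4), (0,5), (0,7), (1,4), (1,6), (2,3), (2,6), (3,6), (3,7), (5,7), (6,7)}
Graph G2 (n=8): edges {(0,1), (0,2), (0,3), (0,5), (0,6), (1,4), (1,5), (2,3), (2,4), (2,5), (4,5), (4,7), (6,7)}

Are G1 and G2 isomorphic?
Yes, isomorphic

The graphs are isomorphic.
One valid mapping φ: V(G1) → V(G2): 0→0, 1→7, 2→1, 3→5, 4→6, 5→3, 6→4, 7→2

Verify φ preserves adjacency — for each edge of G1, its image is an edge of G2:
  (0,2) → (φ(0),φ(2)) = (0,1) ∈ E(G2) ✓
  (0,3) → (φ(0),φ(3)) = (0,5) ∈ E(G2) ✓
  (0,4) → (φ(0),φ(4)) = (0,6) ∈ E(G2) ✓
  (0,5) → (φ(0),φ(5)) = (0,3) ∈ E(G2) ✓
  (0,7) → (φ(0),φ(7)) = (0,2) ∈ E(G2) ✓
  (1,4) → (φ(1),φ(4)) = (6,7) ∈ E(G2) ✓
  (1,6) → (φ(1),φ(6)) = (4,7) ∈ E(G2) ✓
  (2,3) → (φ(2),φ(3)) = (1,5) ∈ E(G2) ✓
  (2,6) → (φ(2),φ(6)) = (1,4) ∈ E(G2) ✓
  (3,6) → (φ(3),φ(6)) = (4,5) ∈ E(G2) ✓
  (3,7) → (φ(3),φ(7)) = (2,5) ∈ E(G2) ✓
  (5,7) → (φ(5),φ(7)) = (2,3) ∈ E(G2) ✓
  (6,7) → (φ(6),φ(7)) = (2,4) ∈ E(G2) ✓
All 13 edges of G1 map to edges of G2, and |E(G1)| = |E(G2)| = 13, so φ is a bijection on edges as well as vertices. Hence G1 ≅ G2.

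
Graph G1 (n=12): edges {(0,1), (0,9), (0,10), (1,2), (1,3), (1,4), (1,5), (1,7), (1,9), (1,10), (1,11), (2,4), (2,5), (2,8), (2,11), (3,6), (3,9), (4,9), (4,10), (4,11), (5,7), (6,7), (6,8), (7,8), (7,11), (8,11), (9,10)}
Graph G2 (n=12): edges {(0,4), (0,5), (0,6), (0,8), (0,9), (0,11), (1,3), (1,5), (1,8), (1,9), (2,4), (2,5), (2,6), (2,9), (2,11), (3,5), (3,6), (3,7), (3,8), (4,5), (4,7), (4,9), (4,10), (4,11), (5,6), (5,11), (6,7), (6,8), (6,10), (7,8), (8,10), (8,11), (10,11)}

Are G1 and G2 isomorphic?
No, not isomorphic

The graphs are NOT isomorphic.

Degrees in G1: deg(0)=3, deg(1)=9, deg(2)=5, deg(3)=3, deg(4)=5, deg(5)=3, deg(6)=3, deg(7)=5, deg(8)=4, deg(9)=5, deg(10)=4, deg(11)=5.
Sorted degree sequence of G1: [9, 5, 5, 5, 5, 5, 4, 4, 3, 3, 3, 3].
Degrees in G2: deg(0)=6, deg(1)=4, deg(2)=5, deg(3)=5, deg(4)=7, deg(5)=7, deg(6)=7, deg(7)=4, deg(8)=7, deg(9)=4, deg(10)=4, deg(11)=6.
Sorted degree sequence of G2: [7, 7, 7, 7, 6, 6, 5, 5, 4, 4, 4, 4].
The (sorted) degree sequence is an isomorphism invariant, so since G1 and G2 have different degree sequences they cannot be isomorphic.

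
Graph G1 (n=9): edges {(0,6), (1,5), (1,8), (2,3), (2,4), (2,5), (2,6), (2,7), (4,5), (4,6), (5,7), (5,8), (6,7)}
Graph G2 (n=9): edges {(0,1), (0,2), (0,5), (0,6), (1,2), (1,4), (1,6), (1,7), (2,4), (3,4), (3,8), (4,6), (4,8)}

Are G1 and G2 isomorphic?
Yes, isomorphic

The graphs are isomorphic.
One valid mapping φ: V(G1) → V(G2): 0→5, 1→3, 2→1, 3→7, 4→2, 5→4, 6→0, 7→6, 8→8

Verify φ preserves adjacency — for each edge of G1, its image is an edge of G2:
  (0,6) → (φ(0),φ(6)) = (0,5) ∈ E(G2) ✓
  (1,5) → (φ(1),φ(5)) = (3,4) ∈ E(G2) ✓
  (1,8) → (φ(1),φ(8)) = (3,8) ∈ E(G2) ✓
  (2,3) → (φ(2),φ(3)) = (1,7) ∈ E(G2) ✓
  (2,4) → (φ(2),φ(4)) = (1,2) ∈ E(G2) ✓
  (2,5) → (φ(2),φ(5)) = (1,4) ∈ E(G2) ✓
  (2,6) → (φ(2),φ(6)) = (0,1) ∈ E(G2) ✓
  (2,7) → (φ(2),φ(7)) = (1,6) ∈ E(G2) ✓
  (4,5) → (φ(4),φ(5)) = (2,4) ∈ E(G2) ✓
  (4,6) → (φ(4),φ(6)) = (0,2) ∈ E(G2) ✓
  (5,7) → (φ(5),φ(7)) = (4,6) ∈ E(G2) ✓
  (5,8) → (φ(5),φ(8)) = (4,8) ∈ E(G2) ✓
  (6,7) → (φ(6),φ(7)) = (0,6) ∈ E(G2) ✓
All 13 edges of G1 map to edges of G2, and |E(G1)| = |E(G2)| = 13, so φ is a bijection on edges as well as vertices. Hence G1 ≅ G2.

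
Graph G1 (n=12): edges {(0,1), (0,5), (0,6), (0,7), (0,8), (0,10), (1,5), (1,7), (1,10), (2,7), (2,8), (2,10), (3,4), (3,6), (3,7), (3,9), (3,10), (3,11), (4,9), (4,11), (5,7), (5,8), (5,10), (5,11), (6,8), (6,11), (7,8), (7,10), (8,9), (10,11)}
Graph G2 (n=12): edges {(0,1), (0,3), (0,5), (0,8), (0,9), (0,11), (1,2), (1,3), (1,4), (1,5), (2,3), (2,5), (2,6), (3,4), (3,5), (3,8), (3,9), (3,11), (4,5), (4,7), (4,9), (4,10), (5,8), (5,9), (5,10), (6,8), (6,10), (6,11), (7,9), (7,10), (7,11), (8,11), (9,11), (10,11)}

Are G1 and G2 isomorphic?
No, not isomorphic

The graphs are NOT isomorphic.

Degrees in G1: deg(0)=6, deg(1)=4, deg(2)=3, deg(3)=6, deg(4)=3, deg(5)=6, deg(6)=4, deg(7)=7, deg(8)=6, deg(9)=3, deg(10)=7, deg(11)=5.
Sorted degree sequence of G1: [7, 7, 6, 6, 6, 6, 5, 4, 4, 3, 3, 3].
Degrees in G2: deg(0)=6, deg(1)=5, deg(2)=4, deg(3)=8, deg(4)=6, deg(5)=8, deg(6)=4, deg(7)=4, deg(8)=5, deg(9)=6, deg(10)=5, deg(11)=7.
Sorted degree sequence of G2: [8, 8, 7, 6, 6, 6, 5, 5, 5, 4, 4, 4].
The (sorted) degree sequence is an isomorphism invariant, so since G1 and G2 have different degree sequences they cannot be isomorphic.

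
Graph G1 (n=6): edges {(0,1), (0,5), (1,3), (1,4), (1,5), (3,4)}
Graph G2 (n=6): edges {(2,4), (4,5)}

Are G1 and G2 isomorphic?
No, not isomorphic

The graphs are NOT isomorphic.

Connected components of G1: 2 component(s) with vertex sets [[2], [0, 1, 3, 4, 5]], sizes [1, 5].
Connected components of G2: 4 component(s) with vertex sets [[0], [1], [3], [2, 4, 5]], sizes [1, 1, 1, 3].
The number of connected components (and the multiset of component sizes) is an isomorphism invariant — an isomorphism maps each component of G1 bijectively onto a component of G2. Since G1 has 2 component(s) and G2 has 4, they cannot be isomorphic.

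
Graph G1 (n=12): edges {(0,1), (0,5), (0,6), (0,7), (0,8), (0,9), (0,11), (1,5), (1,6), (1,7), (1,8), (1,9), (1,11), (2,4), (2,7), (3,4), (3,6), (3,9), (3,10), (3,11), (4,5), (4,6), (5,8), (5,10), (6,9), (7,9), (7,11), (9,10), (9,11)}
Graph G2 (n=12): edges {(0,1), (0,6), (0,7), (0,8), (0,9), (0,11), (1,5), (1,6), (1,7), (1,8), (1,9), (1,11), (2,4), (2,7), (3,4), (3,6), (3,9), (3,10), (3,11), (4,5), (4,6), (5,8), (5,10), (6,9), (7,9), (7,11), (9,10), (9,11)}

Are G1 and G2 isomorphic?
No, not isomorphic

The graphs are NOT isomorphic.

Counting edges: G1 has 29 edge(s); G2 has 28 edge(s).
Edge count is an isomorphism invariant (a bijection on vertices induces a bijection on edges), so differing edge counts rule out isomorphism.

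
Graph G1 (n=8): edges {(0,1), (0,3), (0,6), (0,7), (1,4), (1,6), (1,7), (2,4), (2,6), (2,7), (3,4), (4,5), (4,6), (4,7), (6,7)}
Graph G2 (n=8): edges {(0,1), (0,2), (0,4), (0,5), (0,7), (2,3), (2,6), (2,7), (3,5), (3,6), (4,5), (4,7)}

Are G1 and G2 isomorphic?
No, not isomorphic

The graphs are NOT isomorphic.

Counting triangles (3-cliques): G1 has 10, G2 has 4.
Triangle count is an isomorphism invariant, so differing triangle counts rule out isomorphism.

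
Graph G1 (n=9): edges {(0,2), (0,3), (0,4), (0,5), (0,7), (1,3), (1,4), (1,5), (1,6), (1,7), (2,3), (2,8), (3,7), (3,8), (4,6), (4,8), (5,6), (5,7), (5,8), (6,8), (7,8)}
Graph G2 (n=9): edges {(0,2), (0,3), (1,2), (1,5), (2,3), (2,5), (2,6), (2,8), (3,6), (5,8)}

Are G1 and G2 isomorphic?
No, not isomorphic

The graphs are NOT isomorphic.

Connected components of G1: 1 component(s) with vertex sets [[0, 1, 2, 3, 4, 5, 6, 7, 8]], sizes [9].
Connected components of G2: 3 component(s) with vertex sets [[4], [7], [0, 1, 2, 3, 5, 6, 8]], sizes [1, 1, 7].
The number of connected components (and the multiset of component sizes) is an isomorphism invariant — an isomorphism maps each component of G1 bijectively onto a component of G2. Since G1 has 1 component(s) and G2 has 3, they cannot be isomorphic.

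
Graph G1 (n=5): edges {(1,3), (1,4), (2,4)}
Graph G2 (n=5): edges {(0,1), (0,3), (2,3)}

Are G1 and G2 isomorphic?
Yes, isomorphic

The graphs are isomorphic.
One valid mapping φ: V(G1) → V(G2): 0→4, 1→3, 2→1, 3→2, 4→0

Verify φ preserves adjacency — for each edge of G1, its image is an edge of G2:
  (1,3) → (φ(1),φ(3)) = (2,3) ∈ E(G2) ✓
  (1,4) → (φ(1),φ(4)) = (0,3) ∈ E(G2) ✓
  (2,4) → (φ(2),φ(4)) = (0,1) ∈ E(G2) ✓
All 3 edges of G1 map to edges of G2, and |E(G1)| = |E(G2)| = 3, so φ is a bijection on edges as well as vertices. Hence G1 ≅ G2.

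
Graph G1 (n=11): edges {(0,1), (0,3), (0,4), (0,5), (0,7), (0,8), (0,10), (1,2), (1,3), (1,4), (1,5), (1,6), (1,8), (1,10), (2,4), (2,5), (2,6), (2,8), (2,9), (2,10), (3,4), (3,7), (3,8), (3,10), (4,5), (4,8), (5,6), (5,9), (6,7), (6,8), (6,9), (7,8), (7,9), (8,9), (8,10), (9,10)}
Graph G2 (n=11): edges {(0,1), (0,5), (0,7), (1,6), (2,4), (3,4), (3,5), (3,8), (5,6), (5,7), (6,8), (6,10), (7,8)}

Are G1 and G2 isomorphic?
No, not isomorphic

The graphs are NOT isomorphic.

Connected components of G1: 1 component(s) with vertex sets [[0, 1, 2, 3, 4, 5, 6, 7, 8, 9, 10]], sizes [11].
Connected components of G2: 2 component(s) with vertex sets [[9], [0, 1, 2, 3, 4, 5, 6, 7, 8, 10]], sizes [1, 10].
The number of connected components (and the multiset of component sizes) is an isomorphism invariant — an isomorphism maps each component of G1 bijectively onto a component of G2. Since G1 has 1 component(s) and G2 has 2, they cannot be isomorphic.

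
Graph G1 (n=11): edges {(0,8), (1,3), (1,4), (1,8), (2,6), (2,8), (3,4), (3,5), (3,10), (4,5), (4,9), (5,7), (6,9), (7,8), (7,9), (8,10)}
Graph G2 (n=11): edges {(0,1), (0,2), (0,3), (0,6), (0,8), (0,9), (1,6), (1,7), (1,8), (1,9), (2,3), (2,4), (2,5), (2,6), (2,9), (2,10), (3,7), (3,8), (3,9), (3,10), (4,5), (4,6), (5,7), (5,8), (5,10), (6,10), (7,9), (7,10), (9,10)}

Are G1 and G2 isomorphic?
No, not isomorphic

The graphs are NOT isomorphic.

Counting triangles (3-cliques): G1 has 2, G2 has 21.
Triangle count is an isomorphism invariant, so differing triangle counts rule out isomorphism.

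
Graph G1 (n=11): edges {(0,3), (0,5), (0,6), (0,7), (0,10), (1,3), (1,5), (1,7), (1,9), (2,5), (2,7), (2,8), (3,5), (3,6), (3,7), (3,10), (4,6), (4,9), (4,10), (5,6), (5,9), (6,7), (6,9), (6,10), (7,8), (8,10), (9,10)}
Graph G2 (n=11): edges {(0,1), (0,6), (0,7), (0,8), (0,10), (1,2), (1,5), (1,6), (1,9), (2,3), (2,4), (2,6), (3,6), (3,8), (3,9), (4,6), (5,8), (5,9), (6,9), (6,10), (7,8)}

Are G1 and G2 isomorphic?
No, not isomorphic

The graphs are NOT isomorphic.

Degrees in G1: deg(0)=5, deg(1)=4, deg(2)=3, deg(3)=6, deg(4)=3, deg(5)=6, deg(6)=7, deg(7)=6, deg(8)=3, deg(9)=5, deg(10)=6.
Sorted degree sequence of G1: [7, 6, 6, 6, 6, 5, 5, 4, 3, 3, 3].
Degrees in G2: deg(0)=5, deg(1)=5, deg(2)=4, deg(3)=4, deg(4)=2, deg(5)=3, deg(6)=7, deg(7)=2, deg(8)=4, deg(9)=4, deg(10)=2.
Sorted degree sequence of G2: [7, 5, 5, 4, 4, 4, 4, 3, 2, 2, 2].
The (sorted) degree sequence is an isomorphism invariant, so since G1 and G2 have different degree sequences they cannot be isomorphic.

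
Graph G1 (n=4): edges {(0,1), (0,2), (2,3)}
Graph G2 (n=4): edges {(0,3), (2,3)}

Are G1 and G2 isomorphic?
No, not isomorphic

The graphs are NOT isomorphic.

Degrees in G1: deg(0)=2, deg(1)=1, deg(2)=2, deg(3)=1.
Sorted degree sequence of G1: [2, 2, 1, 1].
Degrees in G2: deg(0)=1, deg(1)=0, deg(2)=1, deg(3)=2.
Sorted degree sequence of G2: [2, 1, 1, 0].
The (sorted) degree sequence is an isomorphism invariant, so since G1 and G2 have different degree sequences they cannot be isomorphic.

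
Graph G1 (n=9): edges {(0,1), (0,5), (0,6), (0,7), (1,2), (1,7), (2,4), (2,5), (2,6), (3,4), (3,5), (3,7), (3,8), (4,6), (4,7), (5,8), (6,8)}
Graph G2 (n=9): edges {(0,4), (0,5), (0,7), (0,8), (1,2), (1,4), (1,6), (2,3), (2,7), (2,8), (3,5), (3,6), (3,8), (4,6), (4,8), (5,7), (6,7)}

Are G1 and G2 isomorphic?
Yes, isomorphic

The graphs are isomorphic.
One valid mapping φ: V(G1) → V(G2): 0→7, 1→5, 2→3, 3→4, 4→8, 5→6, 6→2, 7→0, 8→1

Verify φ preserves adjacency — for each edge of G1, its image is an edge of G2:
  (0,1) → (φ(0),φ(1)) = (5,7) ∈ E(G2) ✓
  (0,5) → (φ(0),φ(5)) = (6,7) ∈ E(G2) ✓
  (0,6) → (φ(0),φ(6)) = (2,7) ∈ E(G2) ✓
  (0,7) → (φ(0),φ(7)) = (0,7) ∈ E(G2) ✓
  (1,2) → (φ(1),φ(2)) = (3,5) ∈ E(G2) ✓
  (1,7) → (φ(1),φ(7)) = (0,5) ∈ E(G2) ✓
  (2,4) → (φ(2),φ(4)) = (3,8) ∈ E(G2) ✓
  (2,5) → (φ(2),φ(5)) = (3,6) ∈ E(G2) ✓
  (2,6) → (φ(2),φ(6)) = (2,3) ∈ E(G2) ✓
  (3,4) → (φ(3),φ(4)) = (4,8) ∈ E(G2) ✓
  (3,5) → (φ(3),φ(5)) = (4,6) ∈ E(G2) ✓
  (3,7) → (φ(3),φ(7)) = (0,4) ∈ E(G2) ✓
  (3,8) → (φ(3),φ(8)) = (1,4) ∈ E(G2) ✓
  (4,6) → (φ(4),φ(6)) = (2,8) ∈ E(G2) ✓
  (4,7) → (φ(4),φ(7)) = (0,8) ∈ E(G2) ✓
  (5,8) → (φ(5),φ(8)) = (1,6) ∈ E(G2) ✓
  (6,8) → (φ(6),φ(8)) = (1,2) ∈ E(G2) ✓
All 17 edges of G1 map to edges of G2, and |E(G1)| = |E(G2)| = 17, so φ is a bijection on edges as well as vertices. Hence G1 ≅ G2.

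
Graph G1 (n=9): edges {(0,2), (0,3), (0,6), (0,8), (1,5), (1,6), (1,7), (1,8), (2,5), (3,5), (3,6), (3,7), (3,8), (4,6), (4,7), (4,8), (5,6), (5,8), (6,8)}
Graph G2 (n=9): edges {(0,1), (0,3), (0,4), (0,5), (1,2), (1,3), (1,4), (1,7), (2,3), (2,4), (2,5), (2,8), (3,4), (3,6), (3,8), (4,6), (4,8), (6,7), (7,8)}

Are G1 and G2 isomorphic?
Yes, isomorphic

The graphs are isomorphic.
One valid mapping φ: V(G1) → V(G2): 0→0, 1→8, 2→5, 3→1, 4→6, 5→2, 6→3, 7→7, 8→4

Verify φ preserves adjacency — for each edge of G1, its image is an edge of G2:
  (0,2) → (φ(0),φ(2)) = (0,5) ∈ E(G2) ✓
  (0,3) → (φ(0),φ(3)) = (0,1) ∈ E(G2) ✓
  (0,6) → (φ(0),φ(6)) = (0,3) ∈ E(G2) ✓
  (0,8) → (φ(0),φ(8)) = (0,4) ∈ E(G2) ✓
  (1,5) → (φ(1),φ(5)) = (2,8) ∈ E(G2) ✓
  (1,6) → (φ(1),φ(6)) = (3,8) ∈ E(G2) ✓
  (1,7) → (φ(1),φ(7)) = (7,8) ∈ E(G2) ✓
  (1,8) → (φ(1),φ(8)) = (4,8) ∈ E(G2) ✓
  (2,5) → (φ(2),φ(5)) = (2,5) ∈ E(G2) ✓
  (3,5) → (φ(3),φ(5)) = (1,2) ∈ E(G2) ✓
  (3,6) → (φ(3),φ(6)) = (1,3) ∈ E(G2) ✓
  (3,7) → (φ(3),φ(7)) = (1,7) ∈ E(G2) ✓
  (3,8) → (φ(3),φ(8)) = (1,4) ∈ E(G2) ✓
  (4,6) → (φ(4),φ(6)) = (3,6) ∈ E(G2) ✓
  (4,7) → (φ(4),φ(7)) = (6,7) ∈ E(G2) ✓
  (4,8) → (φ(4),φ(8)) = (4,6) ∈ E(G2) ✓
  (5,6) → (φ(5),φ(6)) = (2,3) ∈ E(G2) ✓
  (5,8) → (φ(5),φ(8)) = (2,4) ∈ E(G2) ✓
  (6,8) → (φ(6),φ(8)) = (3,4) ∈ E(G2) ✓
All 19 edges of G1 map to edges of G2, and |E(G1)| = |E(G2)| = 19, so φ is a bijection on edges as well as vertices. Hence G1 ≅ G2.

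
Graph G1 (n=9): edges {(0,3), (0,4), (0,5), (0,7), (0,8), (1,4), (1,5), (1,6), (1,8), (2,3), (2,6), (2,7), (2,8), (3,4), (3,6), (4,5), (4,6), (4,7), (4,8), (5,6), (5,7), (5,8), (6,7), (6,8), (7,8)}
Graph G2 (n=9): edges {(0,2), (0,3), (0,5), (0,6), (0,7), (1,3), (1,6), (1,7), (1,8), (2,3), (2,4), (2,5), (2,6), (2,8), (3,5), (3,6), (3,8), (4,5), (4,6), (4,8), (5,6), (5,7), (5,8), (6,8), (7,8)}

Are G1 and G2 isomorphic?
Yes, isomorphic

The graphs are isomorphic.
One valid mapping φ: V(G1) → V(G2): 0→0, 1→4, 2→1, 3→7, 4→5, 5→2, 6→8, 7→3, 8→6

Verify φ preserves adjacency — for each edge of G1, its image is an edge of G2:
  (0,3) → (φ(0),φ(3)) = (0,7) ∈ E(G2) ✓
  (0,4) → (φ(0),φ(4)) = (0,5) ∈ E(G2) ✓
  (0,5) → (φ(0),φ(5)) = (0,2) ∈ E(G2) ✓
  (0,7) → (φ(0),φ(7)) = (0,3) ∈ E(G2) ✓
  (0,8) → (φ(0),φ(8)) = (0,6) ∈ E(G2) ✓
  (1,4) → (φ(1),φ(4)) = (4,5) ∈ E(G2) ✓
  (1,5) → (φ(1),φ(5)) = (2,4) ∈ E(G2) ✓
  (1,6) → (φ(1),φ(6)) = (4,8) ∈ E(G2) ✓
  (1,8) → (φ(1),φ(8)) = (4,6) ∈ E(G2) ✓
  (2,3) → (φ(2),φ(3)) = (1,7) ∈ E(G2) ✓
  (2,6) → (φ(2),φ(6)) = (1,8) ∈ E(G2) ✓
  (2,7) → (φ(2),φ(7)) = (1,3) ∈ E(G2) ✓
  (2,8) → (φ(2),φ(8)) = (1,6) ∈ E(G2) ✓
  (3,4) → (φ(3),φ(4)) = (5,7) ∈ E(G2) ✓
  (3,6) → (φ(3),φ(6)) = (7,8) ∈ E(G2) ✓
  (4,5) → (φ(4),φ(5)) = (2,5) ∈ E(G2) ✓
  (4,6) → (φ(4),φ(6)) = (5,8) ∈ E(G2) ✓
  (4,7) → (φ(4),φ(7)) = (3,5) ∈ E(G2) ✓
  (4,8) → (φ(4),φ(8)) = (5,6) ∈ E(G2) ✓
  (5,6) → (φ(5),φ(6)) = (2,8) ∈ E(G2) ✓
  (5,7) → (φ(5),φ(7)) = (2,3) ∈ E(G2) ✓
  (5,8) → (φ(5),φ(8)) = (2,6) ∈ E(G2) ✓
  (6,7) → (φ(6),φ(7)) = (3,8) ∈ E(G2) ✓
  (6,8) → (φ(6),φ(8)) = (6,8) ∈ E(G2) ✓
  (7,8) → (φ(7),φ(8)) = (3,6) ∈ E(G2) ✓
All 25 edges of G1 map to edges of G2, and |E(G1)| = |E(G2)| = 25, so φ is a bijection on edges as well as vertices. Hence G1 ≅ G2.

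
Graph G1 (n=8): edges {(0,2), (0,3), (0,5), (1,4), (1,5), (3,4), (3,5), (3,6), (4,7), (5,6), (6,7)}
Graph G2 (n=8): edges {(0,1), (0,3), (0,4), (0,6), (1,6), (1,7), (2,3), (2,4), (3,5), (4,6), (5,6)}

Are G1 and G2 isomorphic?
Yes, isomorphic

The graphs are isomorphic.
One valid mapping φ: V(G1) → V(G2): 0→1, 1→5, 2→7, 3→0, 4→3, 5→6, 6→4, 7→2

Verify φ preserves adjacency — for each edge of G1, its image is an edge of G2:
  (0,2) → (φ(0),φ(2)) = (1,7) ∈ E(G2) ✓
  (0,3) → (φ(0),φ(3)) = (0,1) ∈ E(G2) ✓
  (0,5) → (φ(0),φ(5)) = (1,6) ∈ E(G2) ✓
  (1,4) → (φ(1),φ(4)) = (3,5) ∈ E(G2) ✓
  (1,5) → (φ(1),φ(5)) = (5,6) ∈ E(G2) ✓
  (3,4) → (φ(3),φ(4)) = (0,3) ∈ E(G2) ✓
  (3,5) → (φ(3),φ(5)) = (0,6) ∈ E(G2) ✓
  (3,6) → (φ(3),φ(6)) = (0,4) ∈ E(G2) ✓
  (4,7) → (φ(4),φ(7)) = (2,3) ∈ E(G2) ✓
  (5,6) → (φ(5),φ(6)) = (4,6) ∈ E(G2) ✓
  (6,7) → (φ(6),φ(7)) = (2,4) ∈ E(G2) ✓
All 11 edges of G1 map to edges of G2, and |E(G1)| = |E(G2)| = 11, so φ is a bijection on edges as well as vertices. Hence G1 ≅ G2.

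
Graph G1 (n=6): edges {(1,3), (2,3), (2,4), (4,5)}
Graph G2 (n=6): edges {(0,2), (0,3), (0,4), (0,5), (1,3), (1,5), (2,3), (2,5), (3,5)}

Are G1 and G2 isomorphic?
No, not isomorphic

The graphs are NOT isomorphic.

Degrees in G1: deg(0)=0, deg(1)=1, deg(2)=2, deg(3)=2, deg(4)=2, deg(5)=1.
Sorted degree sequence of G1: [2, 2, 2, 1, 1, 0].
Degrees in G2: deg(0)=4, deg(1)=2, deg(2)=3, deg(3)=4, deg(4)=1, deg(5)=4.
Sorted degree sequence of G2: [4, 4, 4, 3, 2, 1].
The (sorted) degree sequence is an isomorphism invariant, so since G1 and G2 have different degree sequences they cannot be isomorphic.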